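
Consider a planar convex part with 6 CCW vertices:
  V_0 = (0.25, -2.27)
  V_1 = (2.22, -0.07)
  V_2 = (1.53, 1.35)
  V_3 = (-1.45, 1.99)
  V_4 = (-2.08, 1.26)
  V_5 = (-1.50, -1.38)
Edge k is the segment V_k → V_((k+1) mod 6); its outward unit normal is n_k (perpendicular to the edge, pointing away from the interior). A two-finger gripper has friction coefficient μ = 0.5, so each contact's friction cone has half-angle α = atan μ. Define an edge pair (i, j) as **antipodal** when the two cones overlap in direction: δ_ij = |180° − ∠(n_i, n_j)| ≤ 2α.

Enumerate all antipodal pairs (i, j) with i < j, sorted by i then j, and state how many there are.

count = 4; pairs: (0,3), (1,4), (1,5), (2,5)

α = atan 0.5 = 26.57°;  2α = 53.13°
n_0 = (+0.7450, -0.6671)
n_1 = (+0.8994, +0.4371)
n_2 = (+0.2100, +0.9777)
n_3 = (-0.7571, +0.6533)
n_4 = (-0.9767, -0.2146)
n_5 = (-0.4533, -0.8914)
  (0,1): δ = 112.24°  ·
  (0,2): δ = 60.28°  ·
  (0,3): δ = 1.05°  ✓
  (0,4): δ = 54.23°  ·
  (0,5): δ = 104.89°  ·
  (1,2): δ = 128.04°  ·
  (1,3): δ = 66.71°  ·
  (1,4): δ = 13.52°  ✓
  (1,5): δ = 37.13°  ✓
  (2,3): δ = 118.67°  ·
  (2,4): δ = 65.49°  ·
  (2,5): δ = 14.84°  ✓
  (3,4): δ = 126.81°  ·
  (3,5): δ = 76.16°  ·
  (4,5): δ = 129.35°  ·
antipodal pairs: 4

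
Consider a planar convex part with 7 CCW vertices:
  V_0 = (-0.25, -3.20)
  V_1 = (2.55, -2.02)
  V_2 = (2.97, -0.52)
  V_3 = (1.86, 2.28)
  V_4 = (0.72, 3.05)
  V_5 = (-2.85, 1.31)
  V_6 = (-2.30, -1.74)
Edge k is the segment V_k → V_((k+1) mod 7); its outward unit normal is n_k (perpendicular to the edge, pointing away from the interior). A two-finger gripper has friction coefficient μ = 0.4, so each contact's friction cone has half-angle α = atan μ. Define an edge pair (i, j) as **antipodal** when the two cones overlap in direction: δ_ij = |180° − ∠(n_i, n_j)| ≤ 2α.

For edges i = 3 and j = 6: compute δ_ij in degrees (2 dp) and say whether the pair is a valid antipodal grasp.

α = atan 0.4 = 21.80°;  2α = 43.60°
edge 3: e_3 = (-1.14, +0.77);  n_3 = (+0.5597, +0.8287)
edge 6: e_6 = (+2.05, -1.46);  n_6 = (-0.5801, -0.8145)
∠(n_3, n_6) = 178.58°
δ = |180° − 178.58°| = 1.42°
1.42° ≤ 2α = 43.60°  →  valid

δ = 1.42°, valid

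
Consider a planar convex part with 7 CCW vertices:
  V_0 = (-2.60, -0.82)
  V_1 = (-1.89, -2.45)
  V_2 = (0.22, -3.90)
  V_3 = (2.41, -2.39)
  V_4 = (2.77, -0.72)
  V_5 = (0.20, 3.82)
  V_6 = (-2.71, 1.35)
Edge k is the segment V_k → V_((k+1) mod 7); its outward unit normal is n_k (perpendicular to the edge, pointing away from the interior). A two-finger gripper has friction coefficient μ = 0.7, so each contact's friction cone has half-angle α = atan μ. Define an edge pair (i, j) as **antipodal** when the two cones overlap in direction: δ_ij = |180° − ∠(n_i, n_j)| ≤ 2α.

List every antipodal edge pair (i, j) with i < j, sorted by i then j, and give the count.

α = atan 0.7 = 34.99°;  2α = 69.98°
n_0 = (-0.9168, -0.3993)
n_1 = (-0.5664, -0.8242)
n_2 = (+0.5676, -0.8233)
n_3 = (+0.9775, -0.2107)
n_4 = (+0.8702, +0.4926)
n_5 = (-0.6471, +0.7624)
n_6 = (-0.9987, -0.0506)
  (0,1): δ = 148.03°  ·
  (0,2): δ = 78.95°  ·
  (0,3): δ = 35.70°  ✓
  (0,4): δ = 5.98°  ✓
  (0,5): δ = 106.79°  ·
  (0,6): δ = 159.36°  ·
  (1,2): δ = 110.92°  ·
  (1,3): δ = 67.67°  ✓
  (1,4): δ = 25.99°  ✓
  (1,5): δ = 74.82°  ·
  (1,6): δ = 127.40°  ·
  (2,3): δ = 136.75°  ·
  (2,4): δ = 95.07°  ·
  (2,5): δ = 5.74°  ✓
  (2,6): δ = 58.32°  ✓
  (3,4): δ = 138.32°  ·
  (3,5): δ = 37.51°  ✓
  (3,6): δ = 15.07°  ✓
  (4,5): δ = 79.19°  ·
  (4,6): δ = 26.61°  ✓
  (5,6): δ = 127.42°  ·
antipodal pairs: 9

count = 9; pairs: (0,3), (0,4), (1,3), (1,4), (2,5), (2,6), (3,5), (3,6), (4,6)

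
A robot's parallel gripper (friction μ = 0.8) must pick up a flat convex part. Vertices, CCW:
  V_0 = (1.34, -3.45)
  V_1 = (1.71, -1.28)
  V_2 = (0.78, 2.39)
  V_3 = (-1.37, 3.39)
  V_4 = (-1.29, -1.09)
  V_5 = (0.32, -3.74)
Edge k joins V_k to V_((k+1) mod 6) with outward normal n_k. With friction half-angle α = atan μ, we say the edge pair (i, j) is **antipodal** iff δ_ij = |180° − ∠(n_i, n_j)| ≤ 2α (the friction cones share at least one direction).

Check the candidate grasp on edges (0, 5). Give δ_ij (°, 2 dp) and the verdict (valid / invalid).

α = atan 0.8 = 38.66°;  2α = 77.32°
edge 0: e_0 = (+0.37, +2.17);  n_0 = (+0.9858, -0.1681)
edge 5: e_5 = (+1.02, +0.29);  n_5 = (+0.2735, -0.9619)
∠(n_0, n_5) = 64.45°
δ = |180° − 64.45°| = 115.55°
115.55° > 2α = 77.32°  →  invalid

δ = 115.55°, invalid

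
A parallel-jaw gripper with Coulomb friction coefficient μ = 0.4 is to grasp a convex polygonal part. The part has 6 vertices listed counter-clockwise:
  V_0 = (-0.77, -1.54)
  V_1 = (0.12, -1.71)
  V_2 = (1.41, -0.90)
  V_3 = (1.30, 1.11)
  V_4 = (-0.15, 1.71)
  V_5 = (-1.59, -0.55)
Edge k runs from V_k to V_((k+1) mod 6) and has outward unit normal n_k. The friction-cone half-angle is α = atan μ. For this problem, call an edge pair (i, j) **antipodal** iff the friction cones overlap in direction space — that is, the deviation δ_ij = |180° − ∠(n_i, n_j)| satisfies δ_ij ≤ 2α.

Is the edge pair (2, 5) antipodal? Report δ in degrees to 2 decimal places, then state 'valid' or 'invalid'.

δ = 36.50°, valid

α = atan 0.4 = 21.80°;  2α = 43.60°
edge 2: e_2 = (-0.11, +2.01);  n_2 = (+0.9985, +0.0546)
edge 5: e_5 = (+0.82, -0.99);  n_5 = (-0.7701, -0.6379)
∠(n_2, n_5) = 143.50°
δ = |180° − 143.50°| = 36.50°
36.50° ≤ 2α = 43.60°  →  valid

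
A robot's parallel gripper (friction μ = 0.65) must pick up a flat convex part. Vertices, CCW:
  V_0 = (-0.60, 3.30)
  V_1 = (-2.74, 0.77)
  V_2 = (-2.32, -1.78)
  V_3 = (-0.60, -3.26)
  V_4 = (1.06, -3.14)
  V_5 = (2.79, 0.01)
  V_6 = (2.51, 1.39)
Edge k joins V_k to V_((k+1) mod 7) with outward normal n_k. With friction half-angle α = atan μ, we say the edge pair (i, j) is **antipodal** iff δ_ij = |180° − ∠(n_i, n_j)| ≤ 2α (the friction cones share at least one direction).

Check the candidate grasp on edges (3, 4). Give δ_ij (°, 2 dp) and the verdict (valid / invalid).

α = atan 0.65 = 33.02°;  2α = 66.05°
edge 3: e_3 = (+1.66, +0.12);  n_3 = (+0.0721, -0.9974)
edge 4: e_4 = (+1.73, +3.15);  n_4 = (+0.8765, -0.4814)
∠(n_3, n_4) = 57.09°
δ = |180° − 57.09°| = 122.91°
122.91° > 2α = 66.05°  →  invalid

δ = 122.91°, invalid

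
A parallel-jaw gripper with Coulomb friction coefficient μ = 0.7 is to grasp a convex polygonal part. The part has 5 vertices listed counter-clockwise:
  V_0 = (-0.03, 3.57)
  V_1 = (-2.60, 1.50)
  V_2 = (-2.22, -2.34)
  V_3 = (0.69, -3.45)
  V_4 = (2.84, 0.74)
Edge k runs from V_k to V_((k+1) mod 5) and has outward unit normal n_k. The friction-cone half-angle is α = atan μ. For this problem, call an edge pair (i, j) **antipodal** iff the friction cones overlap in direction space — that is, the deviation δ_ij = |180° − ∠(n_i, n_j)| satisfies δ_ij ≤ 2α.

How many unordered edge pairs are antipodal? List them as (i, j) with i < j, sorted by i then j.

count = 5; pairs: (0,2), (0,3), (1,3), (1,4), (2,4)

α = atan 0.7 = 34.99°;  2α = 69.98°
n_0 = (-0.6273, +0.7788)
n_1 = (-0.9951, -0.0985)
n_2 = (-0.3564, -0.9343)
n_3 = (+0.8897, -0.4565)
n_4 = (+0.7021, +0.7121)
  (0,1): δ = 123.20°  ·
  (0,2): δ = 59.73°  ✓
  (0,3): δ = 23.99°  ✓
  (0,4): δ = 96.55°  ·
  (1,2): δ = 116.53°  ·
  (1,3): δ = 32.82°  ✓
  (1,4): δ = 39.75°  ✓
  (2,3): δ = 96.28°  ·
  (2,4): δ = 23.72°  ✓
  (3,4): δ = 107.43°  ·
antipodal pairs: 5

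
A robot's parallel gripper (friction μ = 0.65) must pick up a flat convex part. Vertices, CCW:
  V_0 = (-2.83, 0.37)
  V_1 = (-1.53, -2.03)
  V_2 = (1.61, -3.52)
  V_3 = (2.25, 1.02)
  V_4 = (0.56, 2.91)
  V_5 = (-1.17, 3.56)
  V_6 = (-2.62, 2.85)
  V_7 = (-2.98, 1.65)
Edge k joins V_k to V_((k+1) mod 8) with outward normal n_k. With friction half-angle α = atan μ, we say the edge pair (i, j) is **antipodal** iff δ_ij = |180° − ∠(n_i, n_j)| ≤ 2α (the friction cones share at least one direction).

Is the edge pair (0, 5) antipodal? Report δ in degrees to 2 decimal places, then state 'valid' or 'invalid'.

δ = 87.65°, invalid

α = atan 0.65 = 33.02°;  2α = 66.05°
edge 0: e_0 = (+1.30, -2.40);  n_0 = (-0.8793, -0.4763)
edge 5: e_5 = (-1.45, -0.71);  n_5 = (-0.4398, +0.8981)
∠(n_0, n_5) = 92.35°
δ = |180° − 92.35°| = 87.65°
87.65° > 2α = 66.05°  →  invalid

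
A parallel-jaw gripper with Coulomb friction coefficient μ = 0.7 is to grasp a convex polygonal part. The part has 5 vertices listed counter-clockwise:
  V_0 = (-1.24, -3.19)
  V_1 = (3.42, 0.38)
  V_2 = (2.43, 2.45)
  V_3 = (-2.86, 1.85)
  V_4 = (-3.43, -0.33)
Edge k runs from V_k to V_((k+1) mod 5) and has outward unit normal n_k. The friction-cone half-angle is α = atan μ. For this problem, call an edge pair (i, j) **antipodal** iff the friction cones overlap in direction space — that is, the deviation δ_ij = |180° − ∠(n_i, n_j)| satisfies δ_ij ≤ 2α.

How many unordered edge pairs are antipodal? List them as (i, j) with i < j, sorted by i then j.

count = 5; pairs: (0,2), (0,3), (1,3), (1,4), (2,4)

α = atan 0.7 = 34.99°;  2α = 69.98°
n_0 = (+0.6081, -0.7938)
n_1 = (+0.9021, +0.4315)
n_2 = (-0.1127, +0.9936)
n_3 = (-0.9675, +0.2530)
n_4 = (-0.7940, -0.6080)
  (0,1): δ = 101.90°  ·
  (0,2): δ = 30.98°  ✓
  (0,3): δ = 37.89°  ✓
  (0,4): δ = 89.99°  ·
  (1,2): δ = 109.09°  ·
  (1,3): δ = 40.21°  ✓
  (1,4): δ = 11.88°  ✓
  (2,3): δ = 111.12°  ·
  (2,4): δ = 59.03°  ✓
  (3,4): δ = 127.90°  ·
antipodal pairs: 5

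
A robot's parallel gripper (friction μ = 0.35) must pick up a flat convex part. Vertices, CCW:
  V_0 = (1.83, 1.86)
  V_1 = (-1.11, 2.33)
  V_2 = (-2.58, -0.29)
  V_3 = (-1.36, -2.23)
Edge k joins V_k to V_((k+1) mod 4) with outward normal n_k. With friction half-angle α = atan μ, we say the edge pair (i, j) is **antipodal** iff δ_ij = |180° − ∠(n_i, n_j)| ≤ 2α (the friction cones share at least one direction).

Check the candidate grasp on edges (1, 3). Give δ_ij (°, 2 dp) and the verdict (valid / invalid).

δ = 8.66°, valid

α = atan 0.35 = 19.29°;  2α = 38.58°
edge 1: e_1 = (-1.47, -2.62);  n_1 = (-0.8721, +0.4893)
edge 3: e_3 = (+3.19, +4.09);  n_3 = (+0.7885, -0.6150)
∠(n_1, n_3) = 171.34°
δ = |180° − 171.34°| = 8.66°
8.66° ≤ 2α = 38.58°  →  valid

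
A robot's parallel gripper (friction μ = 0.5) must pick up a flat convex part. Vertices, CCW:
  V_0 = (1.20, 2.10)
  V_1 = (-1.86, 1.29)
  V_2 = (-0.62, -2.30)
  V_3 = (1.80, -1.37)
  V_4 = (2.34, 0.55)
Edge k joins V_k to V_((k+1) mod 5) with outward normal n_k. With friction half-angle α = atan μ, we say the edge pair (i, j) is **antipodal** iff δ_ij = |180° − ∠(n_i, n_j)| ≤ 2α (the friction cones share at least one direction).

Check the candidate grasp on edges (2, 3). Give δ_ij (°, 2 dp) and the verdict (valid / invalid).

δ = 126.73°, invalid

α = atan 0.5 = 26.57°;  2α = 53.13°
edge 2: e_2 = (+2.42, +0.93);  n_2 = (+0.3587, -0.9334)
edge 3: e_3 = (+0.54, +1.92);  n_3 = (+0.9627, -0.2707)
∠(n_2, n_3) = 53.27°
δ = |180° − 53.27°| = 126.73°
126.73° > 2α = 53.13°  →  invalid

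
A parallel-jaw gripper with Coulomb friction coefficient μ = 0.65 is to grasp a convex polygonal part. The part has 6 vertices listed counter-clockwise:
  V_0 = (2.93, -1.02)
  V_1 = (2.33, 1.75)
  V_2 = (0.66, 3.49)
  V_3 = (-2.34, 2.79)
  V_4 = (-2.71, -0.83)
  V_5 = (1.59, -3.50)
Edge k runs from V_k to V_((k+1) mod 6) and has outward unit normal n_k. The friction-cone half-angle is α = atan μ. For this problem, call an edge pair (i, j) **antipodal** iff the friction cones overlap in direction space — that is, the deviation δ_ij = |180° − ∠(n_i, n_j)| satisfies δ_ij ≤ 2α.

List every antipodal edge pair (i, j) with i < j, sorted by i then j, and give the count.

count = 7; pairs: (0,3), (0,4), (1,3), (1,4), (2,4), (2,5), (3,5)

α = atan 0.65 = 33.02°;  2α = 66.05°
n_0 = (+0.9773, +0.2117)
n_1 = (+0.7215, +0.6924)
n_2 = (-0.2272, +0.9738)
n_3 = (-0.9948, +0.1017)
n_4 = (-0.5275, -0.8495)
n_5 = (+0.8798, -0.4754)
  (0,1): δ = 148.40°  ·
  (0,2): δ = 89.09°  ·
  (0,3): δ = 18.06°  ✓
  (0,4): δ = 45.94°  ✓
  (0,5): δ = 139.39°  ·
  (1,2): δ = 120.69°  ·
  (1,3): δ = 49.66°  ✓
  (1,4): δ = 14.34°  ✓
  (1,5): δ = 107.79°  ·
  (2,3): δ = 108.97°  ·
  (2,4): δ = 44.97°  ✓
  (2,5): δ = 48.48°  ✓
  (3,4): δ = 116.00°  ·
  (3,5): δ = 22.55°  ✓
  (4,5): δ = 86.55°  ·
antipodal pairs: 7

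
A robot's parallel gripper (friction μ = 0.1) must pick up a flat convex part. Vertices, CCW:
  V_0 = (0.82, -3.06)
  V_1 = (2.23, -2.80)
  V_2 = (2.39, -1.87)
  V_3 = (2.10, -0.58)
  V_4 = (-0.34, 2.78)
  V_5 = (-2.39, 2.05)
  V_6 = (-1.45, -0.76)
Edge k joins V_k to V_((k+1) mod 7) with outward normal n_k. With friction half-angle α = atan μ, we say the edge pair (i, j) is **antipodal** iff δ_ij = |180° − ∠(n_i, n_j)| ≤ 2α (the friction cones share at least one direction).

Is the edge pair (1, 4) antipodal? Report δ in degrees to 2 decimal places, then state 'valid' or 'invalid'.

α = atan 0.1 = 5.71°;  2α = 11.42°
edge 1: e_1 = (+0.16, +0.93);  n_1 = (+0.9855, -0.1696)
edge 4: e_4 = (-2.05, -0.73);  n_4 = (-0.3355, +0.9421)
∠(n_1, n_4) = 119.36°
δ = |180° − 119.36°| = 60.64°
60.64° > 2α = 11.42°  →  invalid

δ = 60.64°, invalid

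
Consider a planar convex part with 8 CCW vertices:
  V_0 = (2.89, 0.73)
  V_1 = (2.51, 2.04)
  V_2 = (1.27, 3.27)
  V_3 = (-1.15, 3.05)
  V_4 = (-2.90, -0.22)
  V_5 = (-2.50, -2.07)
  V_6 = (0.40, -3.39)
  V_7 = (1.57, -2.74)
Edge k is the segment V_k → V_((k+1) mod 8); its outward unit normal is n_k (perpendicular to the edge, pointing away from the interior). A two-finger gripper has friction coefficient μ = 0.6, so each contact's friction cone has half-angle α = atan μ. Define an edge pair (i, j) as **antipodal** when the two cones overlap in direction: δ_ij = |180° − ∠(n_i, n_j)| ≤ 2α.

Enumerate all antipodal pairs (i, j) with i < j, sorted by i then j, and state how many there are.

count = 10; pairs: (0,3), (0,4), (0,5), (1,4), (1,5), (2,5), (2,6), (3,6), (3,7), (4,7)

α = atan 0.6 = 30.96°;  2α = 61.93°
n_0 = (+0.9604, +0.2786)
n_1 = (+0.7042, +0.7100)
n_2 = (-0.0905, +0.9959)
n_3 = (-0.8817, +0.4718)
n_4 = (-0.9774, -0.2113)
n_5 = (-0.4143, -0.9102)
n_6 = (+0.4856, -0.8742)
n_7 = (+0.9347, -0.3555)
  (0,1): δ = 150.94°  ·
  (0,2): δ = 100.98°  ·
  (0,3): δ = 44.33°  ✓
  (0,4): δ = 3.98°  ✓
  (0,5): δ = 49.35°  ✓
  (0,6): δ = 102.88°  ·
  (0,7): δ = 143.00°  ·
  (1,2): δ = 130.04°  ·
  (1,3): δ = 73.39°  ·
  (1,4): δ = 33.03°  ✓
  (1,5): δ = 20.29°  ✓
  (1,6): δ = 73.82°  ·
  (1,7): δ = 113.94°  ·
  (2,3): δ = 123.35°  ·
  (2,4): δ = 82.99°  ·
  (2,5): δ = 29.67°  ✓
  (2,6): δ = 23.86°  ✓
  (2,7): δ = 63.98°  ·
  (3,4): δ = 139.65°  ·
  (3,5): δ = 86.32°  ·
  (3,6): δ = 32.79°  ✓
  (3,7): δ = 7.33°  ✓
  (4,5): δ = 126.67°  ·
  (4,6): δ = 73.15°  ·
  (4,7): δ = 33.03°  ✓
  (5,6): δ = 126.47°  ·
  (5,7): δ = 86.35°  ·
  (6,7): δ = 139.88°  ·
antipodal pairs: 10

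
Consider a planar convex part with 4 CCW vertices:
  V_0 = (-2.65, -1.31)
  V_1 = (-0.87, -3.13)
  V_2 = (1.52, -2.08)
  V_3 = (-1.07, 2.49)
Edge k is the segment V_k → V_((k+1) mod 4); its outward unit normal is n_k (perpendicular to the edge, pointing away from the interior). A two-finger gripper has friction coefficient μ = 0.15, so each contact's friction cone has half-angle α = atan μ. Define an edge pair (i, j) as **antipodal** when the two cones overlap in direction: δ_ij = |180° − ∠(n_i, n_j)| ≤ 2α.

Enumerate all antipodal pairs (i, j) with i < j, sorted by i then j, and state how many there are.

count = 1; pairs: (0,2)

α = atan 0.15 = 8.53°;  2α = 17.06°
n_0 = (-0.7149, -0.6992)
n_1 = (+0.4022, -0.9155)
n_2 = (+0.8700, +0.4931)
n_3 = (-0.9234, +0.3839)
  (0,1): δ = 110.65°  ·
  (0,2): δ = 14.82°  ✓
  (0,3): δ = 113.06°  ·
  (1,2): δ = 84.18°  ·
  (1,3): δ = 43.71°  ·
  (2,3): δ = 52.12°  ·
antipodal pairs: 1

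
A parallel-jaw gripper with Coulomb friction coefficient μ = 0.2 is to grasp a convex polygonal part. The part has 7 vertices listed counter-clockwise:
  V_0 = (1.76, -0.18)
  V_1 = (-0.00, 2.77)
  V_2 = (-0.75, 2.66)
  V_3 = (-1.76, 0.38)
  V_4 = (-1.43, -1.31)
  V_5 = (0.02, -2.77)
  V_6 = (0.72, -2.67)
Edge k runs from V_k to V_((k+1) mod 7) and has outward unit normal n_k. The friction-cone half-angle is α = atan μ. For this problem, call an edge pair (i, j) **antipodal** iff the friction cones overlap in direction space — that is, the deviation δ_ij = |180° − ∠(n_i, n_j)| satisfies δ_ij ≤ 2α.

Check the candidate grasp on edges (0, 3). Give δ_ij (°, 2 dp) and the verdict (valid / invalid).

δ = 19.77°, valid

α = atan 0.2 = 11.31°;  2α = 22.62°
edge 0: e_0 = (-1.76, +2.95);  n_0 = (+0.8588, +0.5124)
edge 3: e_3 = (+0.33, -1.69);  n_3 = (-0.9815, -0.1916)
∠(n_0, n_3) = 160.23°
δ = |180° − 160.23°| = 19.77°
19.77° ≤ 2α = 22.62°  →  valid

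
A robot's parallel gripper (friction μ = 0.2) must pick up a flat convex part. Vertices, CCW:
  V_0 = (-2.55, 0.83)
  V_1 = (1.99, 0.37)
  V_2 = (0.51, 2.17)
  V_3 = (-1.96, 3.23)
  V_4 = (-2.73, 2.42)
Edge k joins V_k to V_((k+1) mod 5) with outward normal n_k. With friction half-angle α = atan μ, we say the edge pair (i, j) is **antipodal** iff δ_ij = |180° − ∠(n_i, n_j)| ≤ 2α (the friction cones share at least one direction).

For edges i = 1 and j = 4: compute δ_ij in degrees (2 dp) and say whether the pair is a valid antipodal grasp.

δ = 32.97°, invalid

α = atan 0.2 = 11.31°;  2α = 22.62°
edge 1: e_1 = (-1.48, +1.80);  n_1 = (+0.7724, +0.6351)
edge 4: e_4 = (+0.18, -1.59);  n_4 = (-0.9937, -0.1125)
∠(n_1, n_4) = 147.03°
δ = |180° − 147.03°| = 32.97°
32.97° > 2α = 22.62°  →  invalid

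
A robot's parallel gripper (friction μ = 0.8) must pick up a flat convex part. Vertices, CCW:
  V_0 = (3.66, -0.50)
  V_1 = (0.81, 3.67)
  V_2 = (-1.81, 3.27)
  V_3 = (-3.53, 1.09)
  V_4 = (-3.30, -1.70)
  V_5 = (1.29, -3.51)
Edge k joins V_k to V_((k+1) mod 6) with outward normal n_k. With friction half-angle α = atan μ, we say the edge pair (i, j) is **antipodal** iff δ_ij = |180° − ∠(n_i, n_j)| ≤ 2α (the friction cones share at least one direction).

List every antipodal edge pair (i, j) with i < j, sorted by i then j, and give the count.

α = atan 0.8 = 38.66°;  2α = 77.32°
n_0 = (+0.8256, +0.5643)
n_1 = (-0.1509, +0.9885)
n_2 = (-0.7851, +0.6194)
n_3 = (-0.9966, -0.0822)
n_4 = (-0.3668, -0.9303)
n_5 = (+0.7857, -0.6186)
  (0,1): δ = 115.67°  ·
  (0,2): δ = 72.62°  ✓
  (0,3): δ = 29.64°  ✓
  (0,4): δ = 34.13°  ✓
  (0,5): δ = 107.43°  ·
  (1,2): δ = 136.95°  ·
  (1,3): δ = 93.97°  ·
  (1,4): δ = 30.20°  ✓
  (1,5): δ = 43.10°  ✓
  (2,3): δ = 137.01°  ·
  (2,4): δ = 73.25°  ✓
  (2,5): δ = 0.06°  ✓
  (3,4): δ = 116.23°  ·
  (3,5): δ = 42.93°  ✓
  (4,5): δ = 106.69°  ·
antipodal pairs: 8

count = 8; pairs: (0,2), (0,3), (0,4), (1,4), (1,5), (2,4), (2,5), (3,5)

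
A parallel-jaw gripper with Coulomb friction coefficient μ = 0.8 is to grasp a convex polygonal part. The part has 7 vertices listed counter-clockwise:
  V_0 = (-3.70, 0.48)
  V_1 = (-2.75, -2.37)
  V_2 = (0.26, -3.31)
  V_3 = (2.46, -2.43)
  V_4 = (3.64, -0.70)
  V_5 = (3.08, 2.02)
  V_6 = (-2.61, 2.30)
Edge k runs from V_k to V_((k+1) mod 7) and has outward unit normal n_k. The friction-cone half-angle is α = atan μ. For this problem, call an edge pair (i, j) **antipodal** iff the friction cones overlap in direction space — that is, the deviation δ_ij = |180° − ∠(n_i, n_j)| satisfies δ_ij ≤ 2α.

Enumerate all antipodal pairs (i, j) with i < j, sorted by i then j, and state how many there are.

count = 11; pairs: (0,3), (0,4), (0,5), (1,4), (1,5), (1,6), (2,5), (2,6), (3,5), (3,6), (4,6)

α = atan 0.8 = 38.66°;  2α = 77.32°
n_0 = (-0.9487, -0.3162)
n_1 = (-0.2981, -0.9545)
n_2 = (+0.3714, -0.9285)
n_3 = (+0.8261, -0.5635)
n_4 = (+0.9795, +0.2017)
n_5 = (+0.0491, +0.9988)
n_6 = (-0.8579, +0.5138)
  (0,1): δ = 125.78°  ·
  (0,2): δ = 86.63°  ·
  (0,3): δ = 52.73°  ✓
  (0,4): δ = 6.80°  ✓
  (0,5): δ = 68.75°  ✓
  (0,6): δ = 130.65°  ·
  (1,2): δ = 140.86°  ·
  (1,3): δ = 106.95°  ·
  (1,4): δ = 61.02°  ✓
  (1,5): δ = 14.53°  ✓
  (1,6): δ = 76.43°  ✓
  (2,3): δ = 146.10°  ·
  (2,4): δ = 100.17°  ·
  (2,5): δ = 24.62°  ✓
  (2,6): δ = 37.28°  ✓
  (3,4): δ = 134.07°  ·
  (3,5): δ = 58.52°  ✓
  (3,6): δ = 3.38°  ✓
  (4,5): δ = 104.45°  ·
  (4,6): δ = 42.55°  ✓
  (5,6): δ = 118.10°  ·
antipodal pairs: 11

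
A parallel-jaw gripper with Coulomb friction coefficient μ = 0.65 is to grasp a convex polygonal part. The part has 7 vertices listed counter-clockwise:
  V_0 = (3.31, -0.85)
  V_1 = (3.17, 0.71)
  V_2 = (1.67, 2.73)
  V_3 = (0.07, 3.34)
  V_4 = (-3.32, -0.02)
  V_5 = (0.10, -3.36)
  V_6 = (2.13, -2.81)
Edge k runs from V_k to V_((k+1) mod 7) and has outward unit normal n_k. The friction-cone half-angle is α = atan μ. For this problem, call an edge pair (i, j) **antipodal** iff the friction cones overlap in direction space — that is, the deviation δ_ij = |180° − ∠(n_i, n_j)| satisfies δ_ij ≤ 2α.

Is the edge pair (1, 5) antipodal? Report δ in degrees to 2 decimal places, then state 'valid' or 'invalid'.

α = atan 0.65 = 33.02°;  2α = 66.05°
edge 1: e_1 = (-1.50, +2.02);  n_1 = (+0.8029, +0.5962)
edge 5: e_5 = (+2.03, +0.55);  n_5 = (+0.2615, -0.9652)
∠(n_1, n_5) = 111.44°
δ = |180° − 111.44°| = 68.56°
68.56° > 2α = 66.05°  →  invalid

δ = 68.56°, invalid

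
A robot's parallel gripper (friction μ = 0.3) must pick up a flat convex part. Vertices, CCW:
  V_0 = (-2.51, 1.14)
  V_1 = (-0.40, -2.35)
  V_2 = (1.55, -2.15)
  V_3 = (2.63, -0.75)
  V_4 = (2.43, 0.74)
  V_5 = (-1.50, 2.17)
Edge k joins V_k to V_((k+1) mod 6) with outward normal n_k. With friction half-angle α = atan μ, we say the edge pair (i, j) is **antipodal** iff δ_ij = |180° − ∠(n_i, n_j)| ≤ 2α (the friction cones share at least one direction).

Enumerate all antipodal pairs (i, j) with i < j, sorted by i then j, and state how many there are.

α = atan 0.3 = 16.70°;  2α = 33.40°
n_0 = (-0.8558, -0.5174)
n_1 = (+0.1020, -0.9948)
n_2 = (+0.7918, -0.6108)
n_3 = (+0.9911, +0.1330)
n_4 = (+0.3419, +0.9397)
n_5 = (-0.7140, +0.7001)
  (0,1): δ = 115.30°  ·
  (0,2): δ = 68.80°  ·
  (0,3): δ = 23.51°  ✓
  (0,4): δ = 38.85°  ·
  (0,5): δ = 104.41°  ·
  (1,2): δ = 133.50°  ·
  (1,3): δ = 88.21°  ·
  (1,4): δ = 25.85°  ✓
  (1,5): δ = 39.71°  ·
  (2,3): δ = 134.71°  ·
  (2,4): δ = 72.35°  ·
  (2,5): δ = 6.79°  ✓
  (3,4): δ = 117.64°  ·
  (3,5): δ = 52.08°  ·
  (4,5): δ = 114.44°  ·
antipodal pairs: 3

count = 3; pairs: (0,3), (1,4), (2,5)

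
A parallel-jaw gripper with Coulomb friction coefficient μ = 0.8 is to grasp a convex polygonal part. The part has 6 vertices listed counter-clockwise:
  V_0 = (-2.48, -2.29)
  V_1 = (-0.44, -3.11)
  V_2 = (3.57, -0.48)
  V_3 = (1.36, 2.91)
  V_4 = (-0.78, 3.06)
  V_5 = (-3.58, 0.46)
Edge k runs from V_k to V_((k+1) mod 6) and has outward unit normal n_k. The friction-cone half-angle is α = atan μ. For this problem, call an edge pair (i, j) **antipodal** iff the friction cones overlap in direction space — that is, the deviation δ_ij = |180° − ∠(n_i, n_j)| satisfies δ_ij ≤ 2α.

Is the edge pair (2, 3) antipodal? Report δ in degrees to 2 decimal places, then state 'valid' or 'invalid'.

α = atan 0.8 = 38.66°;  2α = 77.32°
edge 2: e_2 = (-2.21, +3.39);  n_2 = (+0.8377, +0.5461)
edge 3: e_3 = (-2.14, +0.15);  n_3 = (+0.0699, +0.9976)
∠(n_2, n_3) = 52.89°
δ = |180° − 52.89°| = 127.11°
127.11° > 2α = 77.32°  →  invalid

δ = 127.11°, invalid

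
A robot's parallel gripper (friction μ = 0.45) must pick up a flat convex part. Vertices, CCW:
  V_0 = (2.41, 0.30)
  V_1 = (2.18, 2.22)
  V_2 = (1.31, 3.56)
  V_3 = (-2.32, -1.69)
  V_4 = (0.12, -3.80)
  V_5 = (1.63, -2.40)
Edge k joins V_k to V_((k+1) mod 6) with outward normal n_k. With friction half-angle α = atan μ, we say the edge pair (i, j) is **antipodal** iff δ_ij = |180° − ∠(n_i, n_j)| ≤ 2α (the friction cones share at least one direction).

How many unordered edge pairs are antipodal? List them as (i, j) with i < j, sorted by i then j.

α = atan 0.45 = 24.23°;  2α = 48.46°
n_0 = (+0.9929, +0.1189)
n_1 = (+0.8387, +0.5445)
n_2 = (-0.8225, +0.5687)
n_3 = (-0.6541, -0.7564)
n_4 = (+0.6799, -0.7333)
n_5 = (+0.9607, -0.2775)
  (0,1): δ = 153.84°  ·
  (0,2): δ = 41.49°  ✓
  (0,3): δ = 42.32°  ✓
  (0,4): δ = 126.00°  ·
  (0,5): δ = 157.06°  ·
  (1,2): δ = 67.65°  ·
  (1,3): δ = 16.15°  ✓
  (1,4): δ = 99.84°  ·
  (1,5): δ = 130.89°  ·
  (2,3): δ = 96.19°  ·
  (2,4): δ = 12.50°  ✓
  (2,5): δ = 18.55°  ✓
  (3,4): δ = 96.31°  ·
  (3,5): δ = 65.26°  ·
  (4,5): δ = 148.95°  ·
antipodal pairs: 5

count = 5; pairs: (0,2), (0,3), (1,3), (2,4), (2,5)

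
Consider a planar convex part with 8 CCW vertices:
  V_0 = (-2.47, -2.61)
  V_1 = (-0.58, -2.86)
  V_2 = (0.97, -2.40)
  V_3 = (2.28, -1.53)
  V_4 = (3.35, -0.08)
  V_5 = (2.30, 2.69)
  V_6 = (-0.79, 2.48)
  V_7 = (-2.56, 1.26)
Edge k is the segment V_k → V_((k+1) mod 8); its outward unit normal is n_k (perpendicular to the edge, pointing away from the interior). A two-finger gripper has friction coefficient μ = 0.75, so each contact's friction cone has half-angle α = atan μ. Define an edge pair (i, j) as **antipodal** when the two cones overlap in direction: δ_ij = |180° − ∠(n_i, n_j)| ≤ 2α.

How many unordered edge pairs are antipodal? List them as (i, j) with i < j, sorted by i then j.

α = atan 0.75 = 36.87°;  2α = 73.74°
n_0 = (-0.1311, -0.9914)
n_1 = (+0.2845, -0.9587)
n_2 = (+0.5532, -0.8330)
n_3 = (+0.8046, -0.5938)
n_4 = (+0.9351, +0.3545)
n_5 = (-0.0678, +0.9977)
n_6 = (-0.5675, +0.8234)
n_7 = (-0.9997, -0.0232)
  (0,1): δ = 155.94°  ·
  (0,2): δ = 138.88°  ·
  (0,3): δ = 118.89°  ·
  (0,4): δ = 61.71°  ✓
  (0,5): δ = 11.42°  ✓
  (0,6): δ = 42.11°  ✓
  (0,7): δ = 98.87°  ·
  (1,2): δ = 162.94°  ·
  (1,3): δ = 142.95°  ·
  (1,4): δ = 85.77°  ·
  (1,5): δ = 12.64°  ✓
  (1,6): δ = 18.05°  ✓
  (1,7): δ = 74.80°  ·
  (2,3): δ = 160.01°  ·
  (2,4): δ = 102.83°  ·
  (2,5): δ = 29.70°  ✓
  (2,6): δ = 0.99°  ✓
  (2,7): δ = 57.74°  ✓
  (3,4): δ = 122.82°  ·
  (3,5): δ = 49.69°  ✓
  (3,6): δ = 19.00°  ✓
  (3,7): δ = 37.76°  ✓
  (4,5): δ = 106.87°  ·
  (4,6): δ = 76.18°  ·
  (4,7): δ = 19.43°  ✓
  (5,6): δ = 149.31°  ·
  (5,7): δ = 92.56°  ·
  (6,7): δ = 123.24°  ·
antipodal pairs: 12

count = 12; pairs: (0,4), (0,5), (0,6), (1,5), (1,6), (2,5), (2,6), (2,7), (3,5), (3,6), (3,7), (4,7)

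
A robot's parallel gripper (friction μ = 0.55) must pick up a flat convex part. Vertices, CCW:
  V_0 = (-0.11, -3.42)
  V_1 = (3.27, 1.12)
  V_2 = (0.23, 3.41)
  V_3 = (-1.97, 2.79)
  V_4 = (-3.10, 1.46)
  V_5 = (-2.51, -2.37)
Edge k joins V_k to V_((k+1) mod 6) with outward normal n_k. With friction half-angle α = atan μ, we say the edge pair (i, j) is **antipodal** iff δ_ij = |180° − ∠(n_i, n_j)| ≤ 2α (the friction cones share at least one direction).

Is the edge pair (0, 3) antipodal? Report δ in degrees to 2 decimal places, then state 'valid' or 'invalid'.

α = atan 0.55 = 28.81°;  2α = 57.62°
edge 0: e_0 = (+3.38, +4.54);  n_0 = (+0.8021, -0.5972)
edge 3: e_3 = (-1.13, -1.33);  n_3 = (-0.7621, +0.6475)
∠(n_0, n_3) = 176.32°
δ = |180° − 176.32°| = 3.68°
3.68° ≤ 2α = 57.62°  →  valid

δ = 3.68°, valid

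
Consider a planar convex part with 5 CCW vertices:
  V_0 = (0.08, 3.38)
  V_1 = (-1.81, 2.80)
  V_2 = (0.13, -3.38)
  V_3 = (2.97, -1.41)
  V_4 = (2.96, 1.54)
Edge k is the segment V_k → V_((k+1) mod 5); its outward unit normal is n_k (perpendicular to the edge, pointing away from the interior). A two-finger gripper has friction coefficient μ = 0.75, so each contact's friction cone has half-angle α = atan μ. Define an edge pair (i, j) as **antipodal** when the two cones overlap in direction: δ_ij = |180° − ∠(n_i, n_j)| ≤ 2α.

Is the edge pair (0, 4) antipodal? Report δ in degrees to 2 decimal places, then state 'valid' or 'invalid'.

α = atan 0.75 = 36.87°;  2α = 73.74°
edge 0: e_0 = (-1.89, -0.58);  n_0 = (-0.2934, +0.9560)
edge 4: e_4 = (-2.88, +1.84);  n_4 = (+0.5384, +0.8427)
∠(n_0, n_4) = 49.63°
δ = |180° − 49.63°| = 130.37°
130.37° > 2α = 73.74°  →  invalid

δ = 130.37°, invalid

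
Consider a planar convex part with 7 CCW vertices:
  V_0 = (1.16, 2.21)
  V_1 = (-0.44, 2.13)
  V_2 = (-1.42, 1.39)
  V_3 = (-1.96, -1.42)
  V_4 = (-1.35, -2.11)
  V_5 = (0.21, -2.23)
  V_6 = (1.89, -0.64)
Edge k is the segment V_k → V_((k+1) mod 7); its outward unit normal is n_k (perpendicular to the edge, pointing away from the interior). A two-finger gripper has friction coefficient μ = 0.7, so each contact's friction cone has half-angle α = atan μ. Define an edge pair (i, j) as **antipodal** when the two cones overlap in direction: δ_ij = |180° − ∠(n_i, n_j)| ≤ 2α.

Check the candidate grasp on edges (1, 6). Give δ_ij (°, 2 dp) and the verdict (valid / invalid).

α = atan 0.7 = 34.99°;  2α = 69.98°
edge 1: e_1 = (-0.98, -0.74);  n_1 = (-0.6026, +0.7980)
edge 6: e_6 = (-0.73, +2.85);  n_6 = (+0.9687, +0.2481)
∠(n_1, n_6) = 112.69°
δ = |180° − 112.69°| = 67.31°
67.31° ≤ 2α = 69.98°  →  valid

δ = 67.31°, valid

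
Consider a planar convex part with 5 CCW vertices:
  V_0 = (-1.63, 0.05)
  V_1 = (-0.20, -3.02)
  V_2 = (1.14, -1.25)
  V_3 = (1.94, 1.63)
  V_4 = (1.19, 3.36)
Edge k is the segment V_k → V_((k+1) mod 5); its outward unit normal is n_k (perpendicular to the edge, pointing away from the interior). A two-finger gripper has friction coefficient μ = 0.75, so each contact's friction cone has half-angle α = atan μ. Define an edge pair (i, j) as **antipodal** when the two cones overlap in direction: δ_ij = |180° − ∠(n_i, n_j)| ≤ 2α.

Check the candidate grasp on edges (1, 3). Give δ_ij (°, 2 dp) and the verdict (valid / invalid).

α = atan 0.75 = 36.87°;  2α = 73.74°
edge 1: e_1 = (+1.34, +1.77);  n_1 = (+0.7973, -0.6036)
edge 3: e_3 = (-0.75, +1.73);  n_3 = (+0.9175, +0.3978)
∠(n_1, n_3) = 60.57°
δ = |180° − 60.57°| = 119.43°
119.43° > 2α = 73.74°  →  invalid

δ = 119.43°, invalid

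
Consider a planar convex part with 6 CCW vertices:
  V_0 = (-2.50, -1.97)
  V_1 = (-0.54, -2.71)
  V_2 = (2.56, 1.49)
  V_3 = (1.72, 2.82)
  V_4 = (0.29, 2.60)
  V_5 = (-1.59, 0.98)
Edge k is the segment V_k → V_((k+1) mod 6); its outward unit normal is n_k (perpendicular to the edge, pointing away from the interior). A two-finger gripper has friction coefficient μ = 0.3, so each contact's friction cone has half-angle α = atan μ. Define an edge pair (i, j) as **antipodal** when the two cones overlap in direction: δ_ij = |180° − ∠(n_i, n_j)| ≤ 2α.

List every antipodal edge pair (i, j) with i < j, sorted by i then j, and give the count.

count = 3; pairs: (0,3), (1,4), (1,5)

α = atan 0.3 = 16.70°;  2α = 33.40°
n_0 = (-0.3532, -0.9355)
n_1 = (+0.8046, -0.5939)
n_2 = (+0.8455, +0.5340)
n_3 = (-0.1521, +0.9884)
n_4 = (-0.6528, +0.7575)
n_5 = (-0.9556, +0.2948)
  (0,1): δ = 105.75°  ·
  (0,2): δ = 37.04°  ·
  (0,3): δ = 29.43°  ✓
  (0,4): δ = 61.44°  ·
  (0,5): δ = 93.54°  ·
  (1,2): δ = 111.29°  ·
  (1,3): δ = 44.82°  ·
  (1,4): δ = 12.82°  ✓
  (1,5): δ = 19.29°  ✓
  (2,3): δ = 113.53°  ·
  (2,4): δ = 81.52°  ·
  (2,5): δ = 49.42°  ·
  (3,4): δ = 147.99°  ·
  (3,5): δ = 115.89°  ·
  (4,5): δ = 147.90°  ·
antipodal pairs: 3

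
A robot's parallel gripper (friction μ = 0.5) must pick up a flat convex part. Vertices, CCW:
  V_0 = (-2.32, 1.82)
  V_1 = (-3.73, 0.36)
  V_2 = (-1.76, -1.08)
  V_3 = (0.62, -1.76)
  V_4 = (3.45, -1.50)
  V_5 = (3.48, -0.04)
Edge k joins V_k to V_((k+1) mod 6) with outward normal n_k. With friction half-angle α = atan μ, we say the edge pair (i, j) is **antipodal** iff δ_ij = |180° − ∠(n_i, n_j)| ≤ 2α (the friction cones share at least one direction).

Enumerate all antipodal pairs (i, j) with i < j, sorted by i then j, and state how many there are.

α = atan 0.5 = 26.57°;  2α = 53.13°
n_0 = (-0.7193, +0.6947)
n_1 = (-0.5901, -0.8073)
n_2 = (-0.2747, -0.9615)
n_3 = (+0.0915, -0.9958)
n_4 = (+0.9998, -0.0205)
n_5 = (+0.3054, +0.9522)
  (0,1): δ = 82.16°  ·
  (0,2): δ = 61.94°  ·
  (0,3): δ = 40.75°  ✓
  (0,4): δ = 42.82°  ✓
  (0,5): δ = 116.22°  ·
  (1,2): δ = 159.78°  ·
  (1,3): δ = 138.59°  ·
  (1,4): δ = 55.01°  ·
  (1,5): δ = 18.38°  ✓
  (2,3): δ = 158.81°  ·
  (2,4): δ = 75.23°  ·
  (2,5): δ = 1.84°  ✓
  (3,4): δ = 96.43°  ·
  (3,5): δ = 23.03°  ✓
  (4,5): δ = 106.60°  ·
antipodal pairs: 5

count = 5; pairs: (0,3), (0,4), (1,5), (2,5), (3,5)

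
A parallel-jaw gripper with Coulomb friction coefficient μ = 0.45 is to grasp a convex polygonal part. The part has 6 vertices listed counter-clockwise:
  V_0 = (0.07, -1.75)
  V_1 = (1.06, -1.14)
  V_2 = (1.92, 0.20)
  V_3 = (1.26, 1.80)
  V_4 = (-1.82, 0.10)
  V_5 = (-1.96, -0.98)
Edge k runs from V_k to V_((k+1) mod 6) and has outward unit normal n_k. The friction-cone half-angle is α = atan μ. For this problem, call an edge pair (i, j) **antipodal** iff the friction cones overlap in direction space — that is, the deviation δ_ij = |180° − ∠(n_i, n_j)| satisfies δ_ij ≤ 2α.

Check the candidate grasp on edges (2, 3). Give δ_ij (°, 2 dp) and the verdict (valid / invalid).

δ = 83.52°, invalid

α = atan 0.45 = 24.23°;  2α = 48.46°
edge 2: e_2 = (-0.66, +1.60);  n_2 = (+0.9244, +0.3813)
edge 3: e_3 = (-3.08, -1.70);  n_3 = (-0.4832, +0.8755)
∠(n_2, n_3) = 96.48°
δ = |180° − 96.48°| = 83.52°
83.52° > 2α = 48.46°  →  invalid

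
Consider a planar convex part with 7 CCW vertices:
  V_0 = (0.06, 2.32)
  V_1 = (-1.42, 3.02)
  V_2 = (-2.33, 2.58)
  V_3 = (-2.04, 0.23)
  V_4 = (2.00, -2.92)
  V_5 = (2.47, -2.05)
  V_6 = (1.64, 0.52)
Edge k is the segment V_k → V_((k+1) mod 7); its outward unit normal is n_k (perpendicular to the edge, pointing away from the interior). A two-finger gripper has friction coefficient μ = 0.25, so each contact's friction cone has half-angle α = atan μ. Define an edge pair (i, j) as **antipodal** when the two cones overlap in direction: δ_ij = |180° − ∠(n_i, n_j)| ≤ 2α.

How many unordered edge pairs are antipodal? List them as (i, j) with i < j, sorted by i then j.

α = atan 0.25 = 14.04°;  2α = 28.07°
n_0 = (+0.4276, +0.9040)
n_1 = (-0.4353, +0.9003)
n_2 = (-0.9925, -0.1225)
n_3 = (-0.6149, -0.7886)
n_4 = (+0.8798, -0.4753)
n_5 = (+0.9516, +0.3073)
n_6 = (+0.7515, +0.6597)
  (0,1): δ = 128.88°  ·
  (0,2): δ = 57.65°  ·
  (0,3): δ = 12.63°  ✓
  (0,4): δ = 86.93°  ·
  (0,5): δ = 133.21°  ·
  (0,6): δ = 156.59°  ·
  (1,2): δ = 108.77°  ·
  (1,3): δ = 63.75°  ·
  (1,4): δ = 35.82°  ·
  (1,5): δ = 82.09°  ·
  (1,6): δ = 105.47°  ·
  (2,3): δ = 134.98°  ·
  (2,4): δ = 35.41°  ·
  (2,5): δ = 10.86°  ✓
  (2,6): δ = 34.24°  ·
  (3,4): δ = 80.44°  ·
  (3,5): δ = 34.16°  ·
  (3,6): δ = 10.78°  ✓
  (4,5): δ = 133.72°  ·
  (4,6): δ = 110.34°  ·
  (5,6): δ = 156.62°  ·
antipodal pairs: 3

count = 3; pairs: (0,3), (2,5), (3,6)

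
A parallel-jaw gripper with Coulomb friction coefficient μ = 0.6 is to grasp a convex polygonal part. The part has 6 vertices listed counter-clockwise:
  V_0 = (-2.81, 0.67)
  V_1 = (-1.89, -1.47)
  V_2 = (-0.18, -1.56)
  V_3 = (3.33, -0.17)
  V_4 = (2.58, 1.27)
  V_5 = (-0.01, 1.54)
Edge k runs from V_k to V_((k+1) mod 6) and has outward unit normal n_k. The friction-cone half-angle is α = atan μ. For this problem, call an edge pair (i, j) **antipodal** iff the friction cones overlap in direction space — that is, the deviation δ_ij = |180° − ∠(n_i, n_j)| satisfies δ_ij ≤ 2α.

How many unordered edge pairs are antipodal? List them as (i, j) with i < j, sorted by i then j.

α = atan 0.6 = 30.96°;  2α = 61.93°
n_0 = (-0.9187, -0.3950)
n_1 = (-0.0526, -0.9986)
n_2 = (+0.3682, -0.9297)
n_3 = (+0.8869, +0.4619)
n_4 = (+0.1037, +0.9946)
n_5 = (-0.2967, +0.9550)
  (0,1): δ = 116.28°  ·
  (0,2): δ = 91.66°  ·
  (0,3): δ = 4.25°  ✓
  (0,4): δ = 60.79°  ✓
  (0,5): δ = 84.00°  ·
  (1,2): δ = 155.38°  ·
  (1,3): δ = 59.48°  ✓
  (1,4): δ = 2.94°  ✓
  (1,5): δ = 20.27°  ✓
  (2,3): δ = 84.09°  ·
  (2,4): δ = 27.56°  ✓
  (2,5): δ = 4.34°  ✓
  (3,4): δ = 123.46°  ·
  (3,5): δ = 100.25°  ·
  (4,5): δ = 156.79°  ·
antipodal pairs: 7

count = 7; pairs: (0,3), (0,4), (1,3), (1,4), (1,5), (2,4), (2,5)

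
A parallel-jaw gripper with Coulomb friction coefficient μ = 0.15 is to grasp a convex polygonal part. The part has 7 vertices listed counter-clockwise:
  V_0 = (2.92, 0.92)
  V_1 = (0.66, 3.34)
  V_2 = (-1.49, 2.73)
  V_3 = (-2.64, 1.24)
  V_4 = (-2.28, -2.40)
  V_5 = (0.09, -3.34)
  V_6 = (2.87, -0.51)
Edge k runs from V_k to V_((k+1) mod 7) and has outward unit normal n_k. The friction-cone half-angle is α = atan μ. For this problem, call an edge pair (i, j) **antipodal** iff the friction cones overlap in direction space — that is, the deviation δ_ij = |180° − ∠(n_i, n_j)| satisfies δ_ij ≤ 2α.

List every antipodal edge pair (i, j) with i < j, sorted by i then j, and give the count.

α = atan 0.15 = 8.53°;  2α = 17.06°
n_0 = (+0.7309, +0.6825)
n_1 = (-0.2729, +0.9620)
n_2 = (-0.7916, +0.6110)
n_3 = (-0.9951, -0.0984)
n_4 = (-0.3687, -0.9296)
n_5 = (+0.7134, -0.7008)
n_6 = (+0.9994, -0.0349)
  (0,1): δ = 117.20°  ·
  (0,2): δ = 80.70°  ·
  (0,3): δ = 37.39°  ·
  (0,4): δ = 25.32°  ·
  (0,5): δ = 92.47°  ·
  (0,6): δ = 134.96°  ·
  (1,2): δ = 143.50°  ·
  (1,3): δ = 100.19°  ·
  (1,4): δ = 37.47°  ·
  (1,5): δ = 29.67°  ·
  (1,6): δ = 72.16°  ·
  (2,3): δ = 136.69°  ·
  (2,4): δ = 73.97°  ·
  (2,5): δ = 6.83°  ✓
  (2,6): δ = 35.66°  ·
  (3,4): δ = 117.28°  ·
  (3,5): δ = 50.14°  ·
  (3,6): δ = 7.65°  ✓
  (4,5): δ = 112.85°  ·
  (4,6): δ = 70.37°  ·
  (5,6): δ = 137.51°  ·
antipodal pairs: 2

count = 2; pairs: (2,5), (3,6)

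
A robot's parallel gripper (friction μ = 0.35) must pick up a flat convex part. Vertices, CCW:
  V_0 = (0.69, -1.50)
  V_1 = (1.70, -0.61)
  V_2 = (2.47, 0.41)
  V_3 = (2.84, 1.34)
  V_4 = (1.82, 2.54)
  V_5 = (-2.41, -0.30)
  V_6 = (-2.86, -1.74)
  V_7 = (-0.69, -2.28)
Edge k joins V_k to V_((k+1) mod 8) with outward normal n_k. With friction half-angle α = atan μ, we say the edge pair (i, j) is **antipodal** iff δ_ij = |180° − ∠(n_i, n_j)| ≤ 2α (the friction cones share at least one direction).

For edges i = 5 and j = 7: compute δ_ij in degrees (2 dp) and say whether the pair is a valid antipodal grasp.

α = atan 0.35 = 19.29°;  2α = 38.58°
edge 5: e_5 = (-0.45, -1.44);  n_5 = (-0.9545, +0.2983)
edge 7: e_7 = (+1.38, +0.78);  n_7 = (+0.4921, -0.8706)
∠(n_5, n_7) = 136.83°
δ = |180° − 136.83°| = 43.17°
43.17° > 2α = 38.58°  →  invalid

δ = 43.17°, invalid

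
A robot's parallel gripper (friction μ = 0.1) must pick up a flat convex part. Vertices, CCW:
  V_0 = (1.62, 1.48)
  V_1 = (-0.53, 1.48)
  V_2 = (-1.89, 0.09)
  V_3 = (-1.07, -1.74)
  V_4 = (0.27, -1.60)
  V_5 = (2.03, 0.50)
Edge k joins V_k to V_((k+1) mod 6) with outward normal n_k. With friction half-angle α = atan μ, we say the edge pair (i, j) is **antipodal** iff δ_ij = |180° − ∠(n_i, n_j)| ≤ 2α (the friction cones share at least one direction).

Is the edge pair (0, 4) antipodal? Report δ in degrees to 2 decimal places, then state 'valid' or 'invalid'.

δ = 50.03°, invalid

α = atan 0.1 = 5.71°;  2α = 11.42°
edge 0: e_0 = (-2.15, +0.00);  n_0 = (+0.0000, +1.0000)
edge 4: e_4 = (+1.76, +2.10);  n_4 = (+0.7664, -0.6423)
∠(n_0, n_4) = 129.97°
δ = |180° − 129.97°| = 50.03°
50.03° > 2α = 11.42°  →  invalid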